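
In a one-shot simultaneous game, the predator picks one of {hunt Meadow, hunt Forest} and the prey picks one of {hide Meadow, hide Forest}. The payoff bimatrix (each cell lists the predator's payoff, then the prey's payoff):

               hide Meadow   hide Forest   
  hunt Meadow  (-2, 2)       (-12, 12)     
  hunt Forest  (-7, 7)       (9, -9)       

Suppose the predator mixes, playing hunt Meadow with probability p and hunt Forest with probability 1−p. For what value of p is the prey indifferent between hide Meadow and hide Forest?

p = 8/13

In a mixed equilibrium the prey is indifferent between hide Meadow and hide Forest; this condition fixes p.
  the prey's expected payoff from hide Meadow: p·2 + (1−p)·7 = -5p + 7
  the prey's expected payoff from hide Forest: p·12 + (1−p)·(-9) = 21p - 9
  -5p + 7 = 21p - 9  ⇒  -26p = -16  ⇒  p = 8/13.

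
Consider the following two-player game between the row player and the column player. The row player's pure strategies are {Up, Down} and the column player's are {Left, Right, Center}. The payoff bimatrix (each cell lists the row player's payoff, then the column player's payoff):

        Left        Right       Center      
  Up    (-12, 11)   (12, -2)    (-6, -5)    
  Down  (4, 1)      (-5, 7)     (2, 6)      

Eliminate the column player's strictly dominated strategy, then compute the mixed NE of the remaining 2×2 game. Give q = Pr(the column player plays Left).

The column player's strategy Center is strictly dominated by Right: -2 > -5 and 7 > 6. Eliminate Center.
In a mixed equilibrium the row player is indifferent between Up and Down; this condition fixes q.
  the row player's expected payoff from Up: q·(-12) + (1−q)·12 = -24q + 12
  the row player's expected payoff from Down: q·4 + (1−q)·(-5) = 9q - 5
  -24q + 12 = 9q - 5  ⇒  -33q = -17  ⇒  q = 17/33.

q = 17/33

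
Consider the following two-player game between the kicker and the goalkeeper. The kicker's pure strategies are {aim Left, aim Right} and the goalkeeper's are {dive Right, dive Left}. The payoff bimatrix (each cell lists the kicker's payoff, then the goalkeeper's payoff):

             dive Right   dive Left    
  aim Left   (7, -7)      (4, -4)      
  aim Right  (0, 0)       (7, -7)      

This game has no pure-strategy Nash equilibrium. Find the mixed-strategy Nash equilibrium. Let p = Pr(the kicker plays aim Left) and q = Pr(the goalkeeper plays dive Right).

p = 7/10, q = 3/10

The kicker's mix must leave the goalkeeper indifferent between dive Right and dive Left.
  the goalkeeper's payoff from dive Right: p·(-7) + (1−p)·0 = -7p
  the goalkeeper's payoff from dive Left: p·(-4) + (1−p)·(-7) = 3p - 7
  -7p = 3p - 7  ⇒  -10p = -7  ⇒  p = 7/10.
For the kicker to be willing to mix, the kicker must be indifferent between aim Left and aim Right, which pins down the goalkeeper's mix.
  the kicker's payoff from aim Left: q·7 + (1−q)·4 = 3q + 4
  the kicker's payoff from aim Right: q·0 + (1−q)·7 = -7q + 7
  3q + 4 = -7q + 7  ⇒  10q = 3  ⇒  q = 3/10.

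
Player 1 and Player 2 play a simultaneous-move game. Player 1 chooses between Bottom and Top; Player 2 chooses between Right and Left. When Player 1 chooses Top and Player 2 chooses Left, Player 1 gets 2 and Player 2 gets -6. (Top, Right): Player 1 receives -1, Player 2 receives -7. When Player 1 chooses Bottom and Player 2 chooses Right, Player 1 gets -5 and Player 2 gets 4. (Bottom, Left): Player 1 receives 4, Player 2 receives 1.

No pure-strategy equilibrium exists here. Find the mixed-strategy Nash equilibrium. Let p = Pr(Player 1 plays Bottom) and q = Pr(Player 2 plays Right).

In a mixed equilibrium Player 2 is indifferent between Right and Left; this condition fixes p.
  Player 2's payoff to Right: p·4 + (1−p)·(-7) = 11p - 7
  Player 2's payoff to Left: p·1 + (1−p)·(-6) = 7p - 6
  11p - 7 = 7p - 6  ⇒  4p = 1  ⇒  p = 1/4.
Player 1's indifference between Bottom and Top determines Player 2's mixing probability q:
  Player 1's expected payoff from Bottom: q·(-5) + (1−q)·4 = -9q + 4
  Player 1's expected payoff from Top: q·(-1) + (1−q)·2 = -3q + 2
  -9q + 4 = -3q + 2  ⇒  -6q = -2  ⇒  q = 1/3.

p = 1/4, q = 1/3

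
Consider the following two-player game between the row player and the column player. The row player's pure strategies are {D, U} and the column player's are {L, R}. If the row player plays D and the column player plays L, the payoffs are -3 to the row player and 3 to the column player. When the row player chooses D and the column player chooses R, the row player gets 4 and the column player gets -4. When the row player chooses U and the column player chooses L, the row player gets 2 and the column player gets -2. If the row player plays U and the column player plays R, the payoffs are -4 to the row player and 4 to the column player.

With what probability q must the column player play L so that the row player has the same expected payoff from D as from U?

q = 8/13

The row player's indifference between D and U determines the column player's mixing probability q:
  the row player's payoff to D: q·(-3) + (1−q)·4 = -7q + 4
  the row player's payoff to U: q·2 + (1−q)·(-4) = 6q - 4
  -7q + 4 = 6q - 4  ⇒  -13q = -8  ⇒  q = 8/13.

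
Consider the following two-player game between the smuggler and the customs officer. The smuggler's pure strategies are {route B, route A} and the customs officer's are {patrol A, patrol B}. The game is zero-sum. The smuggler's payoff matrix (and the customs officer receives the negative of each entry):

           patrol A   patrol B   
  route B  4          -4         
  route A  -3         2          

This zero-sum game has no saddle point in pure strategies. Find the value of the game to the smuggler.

v = -4/13

The smuggler's indifference between route B and route A determines the customs officer's mixing probability q:
  the smuggler's payoff from route B: q·4 + (1−q)·(-4) = 8q - 4
  the smuggler's payoff from route A: q·(-3) + (1−q)·2 = -5q + 2
  8q - 4 = -5q + 2  ⇒  13q = 6  ⇒  q = 6/13.
The value is the smuggler's expected payoff against this mix (using route B): (6/13)·4 + (7/13)·(-4) = -4/13.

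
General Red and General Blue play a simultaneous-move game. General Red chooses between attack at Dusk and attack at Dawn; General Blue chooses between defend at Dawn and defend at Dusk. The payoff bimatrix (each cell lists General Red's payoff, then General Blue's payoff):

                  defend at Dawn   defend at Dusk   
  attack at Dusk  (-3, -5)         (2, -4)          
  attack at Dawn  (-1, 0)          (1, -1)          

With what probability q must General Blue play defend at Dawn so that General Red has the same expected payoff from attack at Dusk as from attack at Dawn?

General Red's indifference between attack at Dusk and attack at Dawn determines General Blue's mixing probability q:
  General Red's expected payoff from attack at Dusk: q·(-3) + (1−q)·2 = -5q + 2
  General Red's expected payoff from attack at Dawn: q·(-1) + (1−q)·1 = -2q + 1
  -5q + 2 = -2q + 1  ⇒  -3q = -1  ⇒  q = 1/3.

q = 1/3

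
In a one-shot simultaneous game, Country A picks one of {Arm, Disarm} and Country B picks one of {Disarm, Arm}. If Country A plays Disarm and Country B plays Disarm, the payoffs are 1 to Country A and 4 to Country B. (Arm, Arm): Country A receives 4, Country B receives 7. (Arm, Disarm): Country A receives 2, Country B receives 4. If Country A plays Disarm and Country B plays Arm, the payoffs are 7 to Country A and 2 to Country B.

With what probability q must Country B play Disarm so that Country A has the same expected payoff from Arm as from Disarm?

q = 3/4

Set Country A's expected payoff from Arm equal to that from Disarm:
  Country A's payoff to Arm: q·2 + (1−q)·4 = -2q + 4
  Country A's payoff to Disarm: q·1 + (1−q)·7 = -6q + 7
  -2q + 4 = -6q + 7  ⇒  4q = 3  ⇒  q = 3/4.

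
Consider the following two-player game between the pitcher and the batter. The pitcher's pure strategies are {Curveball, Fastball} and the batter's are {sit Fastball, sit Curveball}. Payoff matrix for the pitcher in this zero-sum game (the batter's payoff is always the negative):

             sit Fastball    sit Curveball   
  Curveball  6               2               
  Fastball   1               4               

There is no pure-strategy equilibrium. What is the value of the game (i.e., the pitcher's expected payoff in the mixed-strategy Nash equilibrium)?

The pitcher's indifference between Curveball and Fastball determines the batter's mixing probability q:
  the pitcher's payoff to Curveball: q·6 + (1−q)·2 = 4q + 2
  the pitcher's payoff to Fastball: q·1 + (1−q)·4 = -3q + 4
  4q + 2 = -3q + 4  ⇒  7q = 2  ⇒  q = 2/7.
The value is the pitcher's expected payoff against this mix (using Curveball): (2/7)·6 + (5/7)·2 = 22/7.

v = 22/7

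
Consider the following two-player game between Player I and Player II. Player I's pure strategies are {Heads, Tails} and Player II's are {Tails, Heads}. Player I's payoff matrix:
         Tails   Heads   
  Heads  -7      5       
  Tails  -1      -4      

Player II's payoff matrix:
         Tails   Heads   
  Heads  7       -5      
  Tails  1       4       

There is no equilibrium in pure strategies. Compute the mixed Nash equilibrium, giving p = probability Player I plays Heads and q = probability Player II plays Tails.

In a mixed equilibrium Player II is indifferent between Tails and Heads; this condition fixes p.
  Player II's expected payoff from Tails: p·7 + (1−p)·1 = 6p + 1
  Player II's expected payoff from Heads: p·(-5) + (1−p)·4 = -9p + 4
  6p + 1 = -9p + 4  ⇒  15p = 3  ⇒  p = 1/5.
Player I's indifference between Heads and Tails determines Player II's mixing probability q:
  Player I's expected payoff from Heads: q·(-7) + (1−q)·5 = -12q + 5
  Player I's expected payoff from Tails: q·(-1) + (1−q)·(-4) = 3q - 4
  -12q + 5 = 3q - 4  ⇒  -15q = -9  ⇒  q = 3/5.

p = 1/5, q = 3/5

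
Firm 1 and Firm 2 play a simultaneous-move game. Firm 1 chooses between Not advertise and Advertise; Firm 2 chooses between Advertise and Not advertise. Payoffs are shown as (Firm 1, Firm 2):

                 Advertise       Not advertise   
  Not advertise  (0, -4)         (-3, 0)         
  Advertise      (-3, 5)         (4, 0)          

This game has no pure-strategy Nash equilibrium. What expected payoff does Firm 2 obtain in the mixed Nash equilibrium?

0

For Firm 2 to be willing to mix, Firm 2 must be indifferent between Advertise and Not advertise, which pins down Firm 1's mix.
  Firm 2's payoff to Advertise: p·(-4) + (1−p)·5 = -9p + 5
  Firm 2's payoff to Not advertise: p·0 + (1−p)·0 = 0
  -9p + 5 = 0  ⇒  -9p = -5  ⇒  p = 5/9.
At equilibrium Firm 2 is indifferent across columns, so Firm 2's payoff equals the payoff from Advertise: (5/9)·(-4) + (4/9)·5 = 0.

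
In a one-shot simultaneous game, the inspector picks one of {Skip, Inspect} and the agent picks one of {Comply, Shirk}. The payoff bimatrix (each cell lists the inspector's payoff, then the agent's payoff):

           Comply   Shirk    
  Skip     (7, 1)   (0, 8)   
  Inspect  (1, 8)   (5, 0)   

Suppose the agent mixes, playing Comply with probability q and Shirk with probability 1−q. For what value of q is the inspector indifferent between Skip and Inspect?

In a mixed equilibrium the inspector is indifferent between Skip and Inspect; this condition fixes q.
  the inspector's expected payoff from Skip: q·7 + (1−q)·0 = 7q
  the inspector's expected payoff from Inspect: q·1 + (1−q)·5 = -4q + 5
  7q = -4q + 5  ⇒  11q = 5  ⇒  q = 5/11.

q = 5/11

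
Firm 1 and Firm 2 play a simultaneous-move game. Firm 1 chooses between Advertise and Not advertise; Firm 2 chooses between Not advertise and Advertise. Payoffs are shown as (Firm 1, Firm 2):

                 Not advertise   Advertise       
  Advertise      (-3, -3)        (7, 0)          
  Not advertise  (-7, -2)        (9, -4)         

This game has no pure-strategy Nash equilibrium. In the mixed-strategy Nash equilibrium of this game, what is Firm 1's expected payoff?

11/3

Firm 2's mix must leave Firm 1 indifferent between Advertise and Not advertise.
  Firm 1's expected payoff from Advertise: q·(-3) + (1−q)·7 = -10q + 7
  Firm 1's expected payoff from Not advertise: q·(-7) + (1−q)·9 = -16q + 9
  -10q + 7 = -16q + 9  ⇒  6q = 2  ⇒  q = 1/3.
At equilibrium Firm 1 is indifferent across rows, so Firm 1's payoff equals the payoff from Advertise: (1/3)·(-3) + (2/3)·7 = 11/3.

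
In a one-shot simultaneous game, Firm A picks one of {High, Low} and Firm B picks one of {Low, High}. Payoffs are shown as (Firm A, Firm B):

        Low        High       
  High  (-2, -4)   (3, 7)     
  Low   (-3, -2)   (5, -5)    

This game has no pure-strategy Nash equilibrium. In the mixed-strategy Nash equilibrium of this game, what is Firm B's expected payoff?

Firm A's mix must leave Firm B indifferent between Low and High.
  Firm B's payoff from Low: p·(-4) + (1−p)·(-2) = -2p - 2
  Firm B's payoff from High: p·7 + (1−p)·(-5) = 12p - 5
  -2p - 2 = 12p - 5  ⇒  -14p = -3  ⇒  p = 3/14.
At equilibrium Firm B is indifferent across columns, so Firm B's payoff equals the payoff from Low: (3/14)·(-4) + (11/14)·(-2) = -17/7.

-17/7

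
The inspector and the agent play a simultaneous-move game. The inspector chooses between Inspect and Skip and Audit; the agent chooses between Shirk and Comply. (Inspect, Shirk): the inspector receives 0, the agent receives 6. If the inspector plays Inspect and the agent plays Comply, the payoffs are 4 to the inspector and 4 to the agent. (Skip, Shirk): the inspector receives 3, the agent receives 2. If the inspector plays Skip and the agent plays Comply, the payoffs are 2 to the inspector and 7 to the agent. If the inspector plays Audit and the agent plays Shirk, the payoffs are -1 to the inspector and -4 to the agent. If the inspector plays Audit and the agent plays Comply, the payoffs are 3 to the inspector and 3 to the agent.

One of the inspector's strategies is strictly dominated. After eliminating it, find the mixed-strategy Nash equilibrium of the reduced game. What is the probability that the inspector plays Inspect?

p = 5/7

The inspector's strategy Audit is strictly dominated by Inspect: 0 > -1 and 4 > 3. Eliminate Audit.
Set the agent's expected payoff from Shirk equal to that from Comply:
  the agent's expected payoff from Shirk: p·6 + (1−p)·2 = 4p + 2
  the agent's expected payoff from Comply: p·4 + (1−p)·7 = -3p + 7
  4p + 2 = -3p + 7  ⇒  7p = 5  ⇒  p = 5/7.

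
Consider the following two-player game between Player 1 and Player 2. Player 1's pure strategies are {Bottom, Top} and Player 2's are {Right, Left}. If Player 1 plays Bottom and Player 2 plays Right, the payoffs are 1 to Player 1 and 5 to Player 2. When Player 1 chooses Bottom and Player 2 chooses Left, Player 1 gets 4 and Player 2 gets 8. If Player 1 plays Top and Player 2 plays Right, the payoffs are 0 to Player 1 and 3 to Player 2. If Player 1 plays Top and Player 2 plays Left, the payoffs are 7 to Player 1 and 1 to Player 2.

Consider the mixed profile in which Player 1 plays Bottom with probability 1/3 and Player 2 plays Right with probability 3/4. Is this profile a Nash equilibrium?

Given Player 1's mix p = 1/3, Player 2's payoff from Right is 11/3 but from Left is 10/3. Player 2 strictly prefers Right, so Player 2 would not mix.
So the proposed profile is not a Nash equilibrium.

No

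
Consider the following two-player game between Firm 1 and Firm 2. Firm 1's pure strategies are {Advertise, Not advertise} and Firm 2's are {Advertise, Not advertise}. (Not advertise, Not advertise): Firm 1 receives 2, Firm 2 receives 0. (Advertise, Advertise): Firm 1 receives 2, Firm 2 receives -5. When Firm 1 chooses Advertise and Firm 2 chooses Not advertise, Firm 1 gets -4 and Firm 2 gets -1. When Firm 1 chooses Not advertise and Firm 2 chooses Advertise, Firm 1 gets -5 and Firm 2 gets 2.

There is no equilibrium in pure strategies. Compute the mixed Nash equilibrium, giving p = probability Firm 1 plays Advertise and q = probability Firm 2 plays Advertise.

p = 1/3, q = 6/13

Firm 1's mix must leave Firm 2 indifferent between Advertise and Not advertise.
  Firm 2's expected payoff from Advertise: p·(-5) + (1−p)·2 = -7p + 2
  Firm 2's expected payoff from Not advertise: p·(-1) + (1−p)·0 = -p
  -7p + 2 = -p  ⇒  -6p = -2  ⇒  p = 1/3.
Firm 1's indifference between Advertise and Not advertise determines Firm 2's mixing probability q:
  Firm 1's expected payoff from Advertise: q·2 + (1−q)·(-4) = 6q - 4
  Firm 1's expected payoff from Not advertise: q·(-5) + (1−q)·2 = -7q + 2
  6q - 4 = -7q + 2  ⇒  13q = 6  ⇒  q = 6/13.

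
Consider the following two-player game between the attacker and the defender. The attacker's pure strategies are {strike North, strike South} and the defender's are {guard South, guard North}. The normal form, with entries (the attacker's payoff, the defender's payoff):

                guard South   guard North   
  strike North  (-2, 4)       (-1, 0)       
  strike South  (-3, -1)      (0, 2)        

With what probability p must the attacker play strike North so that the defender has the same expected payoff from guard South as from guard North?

For the defender to be willing to mix, the defender must be indifferent between guard South and guard North, which pins down the attacker's mix.
  the defender's expected payoff from guard South: p·4 + (1−p)·(-1) = 5p - 1
  the defender's expected payoff from guard North: p·0 + (1−p)·2 = -2p + 2
  5p - 1 = -2p + 2  ⇒  7p = 3  ⇒  p = 3/7.

p = 3/7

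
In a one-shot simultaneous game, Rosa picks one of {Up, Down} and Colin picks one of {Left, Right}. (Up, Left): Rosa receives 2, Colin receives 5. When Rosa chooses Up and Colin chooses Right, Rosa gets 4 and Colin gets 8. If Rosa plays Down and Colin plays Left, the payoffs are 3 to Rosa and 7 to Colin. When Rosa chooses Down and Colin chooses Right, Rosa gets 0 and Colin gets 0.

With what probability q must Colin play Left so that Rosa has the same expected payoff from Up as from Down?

q = 4/5

For Rosa to be willing to mix, Rosa must be indifferent between Up and Down, which pins down Colin's mix.
  Rosa's payoff to Up: q·2 + (1−q)·4 = -2q + 4
  Rosa's payoff to Down: q·3 + (1−q)·0 = 3q
  -2q + 4 = 3q  ⇒  -5q = -4  ⇒  q = 4/5.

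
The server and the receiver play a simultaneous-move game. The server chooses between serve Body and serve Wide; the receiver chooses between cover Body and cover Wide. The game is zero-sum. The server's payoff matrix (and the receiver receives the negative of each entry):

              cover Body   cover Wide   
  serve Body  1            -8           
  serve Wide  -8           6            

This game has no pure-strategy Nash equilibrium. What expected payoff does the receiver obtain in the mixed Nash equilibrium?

Set the receiver's expected payoff from cover Body equal to that from cover Wide:
  the receiver's expected payoff from cover Body: p·(-1) + (1−p)·8 = -9p + 8
  the receiver's expected payoff from cover Wide: p·8 + (1−p)·(-6) = 14p - 6
  -9p + 8 = 14p - 6  ⇒  -23p = -14  ⇒  p = 14/23.
At equilibrium the receiver is indifferent across columns, so the receiver's payoff equals the payoff from cover Body: (14/23)·(-1) + (9/23)·8 = 58/23.

58/23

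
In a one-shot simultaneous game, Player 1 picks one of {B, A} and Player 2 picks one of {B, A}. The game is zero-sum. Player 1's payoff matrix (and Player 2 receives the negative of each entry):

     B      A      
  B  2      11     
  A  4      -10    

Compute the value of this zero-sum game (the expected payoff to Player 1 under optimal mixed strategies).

For Player 1 to be willing to mix, Player 1 must be indifferent between B and A, which pins down Player 2's mix.
  Player 1's payoff from B: q·2 + (1−q)·11 = -9q + 11
  Player 1's payoff from A: q·4 + (1−q)·(-10) = 14q - 10
  -9q + 11 = 14q - 10  ⇒  -23q = -21  ⇒  q = 21/23.
The value is Player 1's expected payoff against this mix (using B): (21/23)·2 + (2/23)·11 = 64/23.

v = 64/23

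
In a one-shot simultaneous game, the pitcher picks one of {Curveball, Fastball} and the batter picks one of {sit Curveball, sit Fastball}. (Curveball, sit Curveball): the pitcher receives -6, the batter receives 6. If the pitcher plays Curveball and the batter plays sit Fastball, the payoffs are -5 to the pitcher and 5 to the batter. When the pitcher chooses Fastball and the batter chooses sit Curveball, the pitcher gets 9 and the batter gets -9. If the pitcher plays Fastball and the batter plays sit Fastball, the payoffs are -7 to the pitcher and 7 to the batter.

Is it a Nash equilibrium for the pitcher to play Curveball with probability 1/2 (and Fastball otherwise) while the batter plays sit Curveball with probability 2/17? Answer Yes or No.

Given the pitcher's mix p = 1/2, the batter's payoff from sit Curveball is -3/2 but from sit Fastball is 6. The batter strictly prefers sit Fastball, so the batter would not mix.
So the proposed profile is not a Nash equilibrium.

No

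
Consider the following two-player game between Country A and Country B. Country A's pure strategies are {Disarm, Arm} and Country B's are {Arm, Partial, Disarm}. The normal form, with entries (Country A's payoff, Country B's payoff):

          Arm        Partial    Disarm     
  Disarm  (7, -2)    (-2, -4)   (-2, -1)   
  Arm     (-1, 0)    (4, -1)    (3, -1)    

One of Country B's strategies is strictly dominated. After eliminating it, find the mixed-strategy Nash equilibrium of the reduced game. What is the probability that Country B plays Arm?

Country B's strategy Partial is strictly dominated by Arm: -2 > -4 and 0 > -1. Eliminate Partial.
For Country A to be willing to mix, Country A must be indifferent between Disarm and Arm, which pins down Country B's mix.
  Country A's expected payoff from Disarm: q·7 + (1−q)·(-2) = 9q - 2
  Country A's expected payoff from Arm: q·(-1) + (1−q)·3 = -4q + 3
  9q - 2 = -4q + 3  ⇒  13q = 5  ⇒  q = 5/13.

q = 5/13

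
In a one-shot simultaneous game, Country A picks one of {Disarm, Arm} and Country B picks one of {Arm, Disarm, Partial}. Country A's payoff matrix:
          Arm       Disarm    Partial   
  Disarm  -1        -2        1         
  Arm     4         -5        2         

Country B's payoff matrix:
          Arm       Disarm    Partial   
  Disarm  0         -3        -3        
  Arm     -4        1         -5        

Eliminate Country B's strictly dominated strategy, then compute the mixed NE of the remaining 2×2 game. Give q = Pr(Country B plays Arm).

q = 3/8

Country B's strategy Partial is strictly dominated by Arm: 0 > -3 and -4 > -5. Eliminate Partial.
In a mixed equilibrium Country A is indifferent between Disarm and Arm; this condition fixes q.
  Country A's payoff from Disarm: q·(-1) + (1−q)·(-2) = q - 2
  Country A's payoff from Arm: q·4 + (1−q)·(-5) = 9q - 5
  q - 2 = 9q - 5  ⇒  -8q = -3  ⇒  q = 3/8.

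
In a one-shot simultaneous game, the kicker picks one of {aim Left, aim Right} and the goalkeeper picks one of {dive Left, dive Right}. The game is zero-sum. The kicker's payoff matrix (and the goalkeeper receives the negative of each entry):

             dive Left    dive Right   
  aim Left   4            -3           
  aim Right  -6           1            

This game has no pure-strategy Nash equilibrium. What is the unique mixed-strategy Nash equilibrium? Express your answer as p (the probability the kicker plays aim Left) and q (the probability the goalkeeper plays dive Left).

p = 1/2, q = 2/7

In a mixed equilibrium the goalkeeper is indifferent between dive Left and dive Right; this condition fixes p.
  the goalkeeper's expected payoff from dive Left: p·(-4) + (1−p)·6 = -10p + 6
  the goalkeeper's expected payoff from dive Right: p·3 + (1−p)·(-1) = 4p - 1
  -10p + 6 = 4p - 1  ⇒  -14p = -7  ⇒  p = 1/2.
In a mixed equilibrium the kicker is indifferent between aim Left and aim Right; this condition fixes q.
  the kicker's payoff from aim Left: q·4 + (1−q)·(-3) = 7q - 3
  the kicker's payoff from aim Right: q·(-6) + (1−q)·1 = -7q + 1
  7q - 3 = -7q + 1  ⇒  14q = 4  ⇒  q = 2/7.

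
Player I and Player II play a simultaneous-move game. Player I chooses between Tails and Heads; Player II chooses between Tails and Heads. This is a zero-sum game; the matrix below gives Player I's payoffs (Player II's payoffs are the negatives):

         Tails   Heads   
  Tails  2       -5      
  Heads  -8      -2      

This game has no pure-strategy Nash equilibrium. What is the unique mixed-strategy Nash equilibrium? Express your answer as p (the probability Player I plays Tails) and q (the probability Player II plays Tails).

p = 6/13, q = 3/13

Player I's mix must leave Player II indifferent between Tails and Heads.
  Player II's payoff to Tails: p·(-2) + (1−p)·8 = -10p + 8
  Player II's payoff to Heads: p·5 + (1−p)·2 = 3p + 2
  -10p + 8 = 3p + 2  ⇒  -13p = -6  ⇒  p = 6/13.
For Player I to be willing to mix, Player I must be indifferent between Tails and Heads, which pins down Player II's mix.
  Player I's expected payoff from Tails: q·2 + (1−q)·(-5) = 7q - 5
  Player I's expected payoff from Heads: q·(-8) + (1−q)·(-2) = -6q - 2
  7q - 5 = -6q - 2  ⇒  13q = 3  ⇒  q = 3/13.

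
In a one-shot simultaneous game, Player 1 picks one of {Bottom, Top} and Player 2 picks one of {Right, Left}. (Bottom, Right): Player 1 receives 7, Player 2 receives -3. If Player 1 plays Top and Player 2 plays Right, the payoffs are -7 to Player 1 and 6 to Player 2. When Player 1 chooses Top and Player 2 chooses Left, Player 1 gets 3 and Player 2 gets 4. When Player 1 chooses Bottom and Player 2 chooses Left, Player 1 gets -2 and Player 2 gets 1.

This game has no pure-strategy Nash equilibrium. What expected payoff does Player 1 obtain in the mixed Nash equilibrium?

In a mixed equilibrium Player 1 is indifferent between Bottom and Top; this condition fixes q.
  Player 1's payoff to Bottom: q·7 + (1−q)·(-2) = 9q - 2
  Player 1's payoff to Top: q·(-7) + (1−q)·3 = -10q + 3
  9q - 2 = -10q + 3  ⇒  19q = 5  ⇒  q = 5/19.
At equilibrium Player 1 is indifferent across rows, so Player 1's payoff equals the payoff from Bottom: (5/19)·7 + (14/19)·(-2) = 7/19.

7/19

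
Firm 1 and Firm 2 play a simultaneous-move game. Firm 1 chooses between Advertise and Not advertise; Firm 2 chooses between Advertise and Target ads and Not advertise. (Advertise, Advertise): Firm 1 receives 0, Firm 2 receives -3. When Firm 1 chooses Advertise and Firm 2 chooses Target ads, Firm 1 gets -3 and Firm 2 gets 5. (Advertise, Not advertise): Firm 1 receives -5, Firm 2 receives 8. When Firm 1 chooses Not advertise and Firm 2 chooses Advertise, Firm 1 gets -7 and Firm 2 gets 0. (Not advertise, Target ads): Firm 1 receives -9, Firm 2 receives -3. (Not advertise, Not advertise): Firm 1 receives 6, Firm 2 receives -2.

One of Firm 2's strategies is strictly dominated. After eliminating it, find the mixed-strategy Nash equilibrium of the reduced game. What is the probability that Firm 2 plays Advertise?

q = 11/18

Firm 2's strategy Target ads is strictly dominated by Not advertise: 8 > 5 and -2 > -3. Eliminate Target ads.
For Firm 1 to be willing to mix, Firm 1 must be indifferent between Advertise and Not advertise, which pins down Firm 2's mix.
  Firm 1's payoff to Advertise: q·0 + (1−q)·(-5) = 5q - 5
  Firm 1's payoff to Not advertise: q·(-7) + (1−q)·6 = -13q + 6
  5q - 5 = -13q + 6  ⇒  18q = 11  ⇒  q = 11/18.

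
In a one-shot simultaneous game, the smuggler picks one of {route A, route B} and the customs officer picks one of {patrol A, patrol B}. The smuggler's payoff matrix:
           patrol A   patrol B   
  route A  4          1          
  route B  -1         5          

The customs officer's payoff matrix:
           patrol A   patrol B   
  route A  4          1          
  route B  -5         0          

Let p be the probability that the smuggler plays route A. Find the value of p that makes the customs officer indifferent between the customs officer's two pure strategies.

The customs officer's indifference between patrol A and patrol B determines the smuggler's mixing probability p:
  the customs officer's payoff from patrol A: p·4 + (1−p)·(-5) = 9p - 5
  the customs officer's payoff from patrol B: p·1 + (1−p)·0 = p
  9p - 5 = p  ⇒  8p = 5  ⇒  p = 5/8.

p = 5/8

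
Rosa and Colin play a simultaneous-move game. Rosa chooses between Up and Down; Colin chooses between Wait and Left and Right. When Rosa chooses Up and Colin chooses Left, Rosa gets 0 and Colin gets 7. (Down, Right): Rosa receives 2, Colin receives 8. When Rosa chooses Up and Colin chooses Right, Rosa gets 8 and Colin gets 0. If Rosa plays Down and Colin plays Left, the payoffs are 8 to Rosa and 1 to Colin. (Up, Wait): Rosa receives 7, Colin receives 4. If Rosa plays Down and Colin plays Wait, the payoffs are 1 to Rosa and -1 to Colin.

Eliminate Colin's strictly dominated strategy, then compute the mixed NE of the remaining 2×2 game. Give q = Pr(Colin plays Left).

q = 3/7

Colin's strategy Wait is strictly dominated by Left: 7 > 4 and 1 > -1. Eliminate Wait.
Colin's mix must leave Rosa indifferent between Up and Down.
  Rosa's payoff from Up: q·0 + (1−q)·8 = -8q + 8
  Rosa's payoff from Down: q·8 + (1−q)·2 = 6q + 2
  -8q + 8 = 6q + 2  ⇒  -14q = -6  ⇒  q = 3/7.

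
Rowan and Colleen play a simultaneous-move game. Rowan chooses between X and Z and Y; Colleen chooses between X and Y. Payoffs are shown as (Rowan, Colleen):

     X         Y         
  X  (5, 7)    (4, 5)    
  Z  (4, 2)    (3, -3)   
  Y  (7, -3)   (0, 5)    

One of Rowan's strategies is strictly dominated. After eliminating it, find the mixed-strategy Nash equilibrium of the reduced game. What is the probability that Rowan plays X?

p = 4/5

Rowan's strategy Z is strictly dominated by X: 5 > 4 and 4 > 3. Eliminate Z.
For Colleen to be willing to mix, Colleen must be indifferent between X and Y, which pins down Rowan's mix.
  Colleen's payoff to X: p·7 + (1−p)·(-3) = 10p - 3
  Colleen's payoff to Y: p·5 + (1−p)·5 = 5
  10p - 3 = 5  ⇒  10p = 8  ⇒  p = 4/5.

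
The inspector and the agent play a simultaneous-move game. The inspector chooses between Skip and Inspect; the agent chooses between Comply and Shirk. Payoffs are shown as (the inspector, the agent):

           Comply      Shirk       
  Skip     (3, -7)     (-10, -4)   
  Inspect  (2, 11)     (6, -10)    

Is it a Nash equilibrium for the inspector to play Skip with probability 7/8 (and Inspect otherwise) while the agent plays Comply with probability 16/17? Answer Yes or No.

Yes

Check the agent's indifference given the inspector's mix p = 7/8:
  payoff from Comply = -19/4; payoff from Shirk = -19/4 — equal.
Check the inspector's indifference given the agent's mix q = 16/17:
  payoff from Skip = 38/17; payoff from Inspect = 38/17 — equal.
Both players are indifferent, so neither can profitably deviate.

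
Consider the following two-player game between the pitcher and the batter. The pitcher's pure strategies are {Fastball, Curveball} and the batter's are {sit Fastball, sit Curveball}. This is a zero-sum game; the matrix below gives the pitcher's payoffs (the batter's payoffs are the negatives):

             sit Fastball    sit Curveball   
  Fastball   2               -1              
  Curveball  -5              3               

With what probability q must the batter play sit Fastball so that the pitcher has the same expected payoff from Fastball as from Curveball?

The pitcher's indifference between Fastball and Curveball determines the batter's mixing probability q:
  the pitcher's payoff to Fastball: q·2 + (1−q)·(-1) = 3q - 1
  the pitcher's payoff to Curveball: q·(-5) + (1−q)·3 = -8q + 3
  3q - 1 = -8q + 3  ⇒  11q = 4  ⇒  q = 4/11.

q = 4/11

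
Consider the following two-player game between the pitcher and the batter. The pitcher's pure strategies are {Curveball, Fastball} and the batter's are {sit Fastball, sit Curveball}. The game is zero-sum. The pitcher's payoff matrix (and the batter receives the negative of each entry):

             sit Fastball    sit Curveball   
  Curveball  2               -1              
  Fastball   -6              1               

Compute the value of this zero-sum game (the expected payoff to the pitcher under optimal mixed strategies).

v = -2/5

Set the pitcher's expected payoff from Curveball equal to that from Fastball:
  the pitcher's expected payoff from Curveball: q·2 + (1−q)·(-1) = 3q - 1
  the pitcher's expected payoff from Fastball: q·(-6) + (1−q)·1 = -7q + 1
  3q - 1 = -7q + 1  ⇒  10q = 2  ⇒  q = 1/5.
The value is the pitcher's expected payoff against this mix (using Curveball): (1/5)·2 + (4/5)·(-1) = -2/5.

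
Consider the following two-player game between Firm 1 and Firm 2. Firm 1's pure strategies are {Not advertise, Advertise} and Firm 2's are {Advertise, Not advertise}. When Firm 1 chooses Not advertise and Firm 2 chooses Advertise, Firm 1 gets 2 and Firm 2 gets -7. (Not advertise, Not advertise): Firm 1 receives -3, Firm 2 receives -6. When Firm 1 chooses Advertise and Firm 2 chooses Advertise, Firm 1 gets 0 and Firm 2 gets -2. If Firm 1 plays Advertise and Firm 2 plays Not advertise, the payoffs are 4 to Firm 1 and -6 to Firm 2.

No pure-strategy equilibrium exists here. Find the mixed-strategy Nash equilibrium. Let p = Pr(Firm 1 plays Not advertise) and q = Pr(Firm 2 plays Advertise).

p = 4/5, q = 7/9

Firm 2's indifference between Advertise and Not advertise determines Firm 1's mixing probability p:
  Firm 2's payoff to Advertise: p·(-7) + (1−p)·(-2) = -5p - 2
  Firm 2's payoff to Not advertise: p·(-6) + (1−p)·(-6) = -6
  -5p - 2 = -6  ⇒  -5p = -4  ⇒  p = 4/5.
Set Firm 1's expected payoff from Not advertise equal to that from Advertise:
  Firm 1's payoff from Not advertise: q·2 + (1−q)·(-3) = 5q - 3
  Firm 1's payoff from Advertise: q·0 + (1−q)·4 = -4q + 4
  5q - 3 = -4q + 4  ⇒  9q = 7  ⇒  q = 7/9.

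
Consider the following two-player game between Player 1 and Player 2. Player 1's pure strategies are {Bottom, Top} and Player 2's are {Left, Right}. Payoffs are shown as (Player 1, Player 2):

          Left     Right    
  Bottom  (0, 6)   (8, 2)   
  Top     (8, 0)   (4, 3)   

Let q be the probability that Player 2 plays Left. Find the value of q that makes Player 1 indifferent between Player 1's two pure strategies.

Set Player 1's expected payoff from Bottom equal to that from Top:
  Player 1's payoff to Bottom: q·0 + (1−q)·8 = -8q + 8
  Player 1's payoff to Top: q·8 + (1−q)·4 = 4q + 4
  -8q + 8 = 4q + 4  ⇒  -12q = -4  ⇒  q = 1/3.

q = 1/3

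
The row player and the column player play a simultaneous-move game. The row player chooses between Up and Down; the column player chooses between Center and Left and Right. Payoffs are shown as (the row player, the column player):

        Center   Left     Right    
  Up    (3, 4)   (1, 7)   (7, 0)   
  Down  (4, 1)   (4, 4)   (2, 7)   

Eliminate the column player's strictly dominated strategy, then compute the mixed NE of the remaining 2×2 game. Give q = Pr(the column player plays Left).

q = 5/8

The column player's strategy Center is strictly dominated by Left: 7 > 4 and 4 > 1. Eliminate Center.
The column player's mix must leave the row player indifferent between Up and Down.
  the row player's payoff from Up: q·1 + (1−q)·7 = -6q + 7
  the row player's payoff from Down: q·4 + (1−q)·2 = 2q + 2
  -6q + 7 = 2q + 2  ⇒  -8q = -5  ⇒  q = 5/8.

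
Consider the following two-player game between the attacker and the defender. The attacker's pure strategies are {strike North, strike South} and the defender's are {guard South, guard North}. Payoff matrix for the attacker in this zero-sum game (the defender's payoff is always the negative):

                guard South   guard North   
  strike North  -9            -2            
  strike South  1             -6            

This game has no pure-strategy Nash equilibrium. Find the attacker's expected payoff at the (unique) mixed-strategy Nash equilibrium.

The defender's mix must leave the attacker indifferent between strike North and strike South.
  the attacker's payoff from strike North: q·(-9) + (1−q)·(-2) = -7q - 2
  the attacker's payoff from strike South: q·1 + (1−q)·(-6) = 7q - 6
  -7q - 2 = 7q - 6  ⇒  -14q = -4  ⇒  q = 2/7.
At equilibrium the attacker is indifferent across rows, so the attacker's payoff equals the payoff from strike North: (2/7)·(-9) + (5/7)·(-2) = -4.

-4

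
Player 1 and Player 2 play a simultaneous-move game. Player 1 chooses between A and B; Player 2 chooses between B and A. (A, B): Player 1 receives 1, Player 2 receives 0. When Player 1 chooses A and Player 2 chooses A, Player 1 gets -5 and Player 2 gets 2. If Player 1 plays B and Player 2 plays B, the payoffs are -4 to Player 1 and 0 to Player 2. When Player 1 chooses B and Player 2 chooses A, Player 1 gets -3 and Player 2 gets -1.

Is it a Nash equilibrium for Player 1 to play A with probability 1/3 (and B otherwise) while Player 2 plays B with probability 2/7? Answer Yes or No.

Yes

Check Player 2's indifference given Player 1's mix p = 1/3:
  payoff from B = 0; payoff from A = 0 — equal.
Check Player 1's indifference given Player 2's mix q = 2/7:
  payoff from A = -23/7; payoff from B = -23/7 — equal.
Both players are indifferent, so neither can profitably deviate.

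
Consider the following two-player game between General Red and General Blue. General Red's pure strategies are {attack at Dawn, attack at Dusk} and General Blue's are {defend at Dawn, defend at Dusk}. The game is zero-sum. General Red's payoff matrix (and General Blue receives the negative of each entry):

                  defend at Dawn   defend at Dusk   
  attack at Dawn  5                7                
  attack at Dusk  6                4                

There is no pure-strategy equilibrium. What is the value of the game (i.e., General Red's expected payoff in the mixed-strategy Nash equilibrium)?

For General Red to be willing to mix, General Red must be indifferent between attack at Dawn and attack at Dusk, which pins down General Blue's mix.
  General Red's payoff from attack at Dawn: q·5 + (1−q)·7 = -2q + 7
  General Red's payoff from attack at Dusk: q·6 + (1−q)·4 = 2q + 4
  -2q + 7 = 2q + 4  ⇒  -4q = -3  ⇒  q = 3/4.
The value is General Red's expected payoff against this mix (using attack at Dawn): (3/4)·5 + (1/4)·7 = 11/2.

v = 11/2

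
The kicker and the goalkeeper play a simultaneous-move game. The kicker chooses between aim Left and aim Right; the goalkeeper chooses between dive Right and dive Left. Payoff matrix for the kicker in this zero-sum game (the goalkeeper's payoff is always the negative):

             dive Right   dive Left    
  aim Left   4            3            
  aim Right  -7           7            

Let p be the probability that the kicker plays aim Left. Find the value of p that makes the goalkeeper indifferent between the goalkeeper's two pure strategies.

For the goalkeeper to be willing to mix, the goalkeeper must be indifferent between dive Right and dive Left, which pins down the kicker's mix.
  the goalkeeper's payoff from dive Right: p·(-4) + (1−p)·7 = -11p + 7
  the goalkeeper's payoff from dive Left: p·(-3) + (1−p)·(-7) = 4p - 7
  -11p + 7 = 4p - 7  ⇒  -15p = -14  ⇒  p = 14/15.

p = 14/15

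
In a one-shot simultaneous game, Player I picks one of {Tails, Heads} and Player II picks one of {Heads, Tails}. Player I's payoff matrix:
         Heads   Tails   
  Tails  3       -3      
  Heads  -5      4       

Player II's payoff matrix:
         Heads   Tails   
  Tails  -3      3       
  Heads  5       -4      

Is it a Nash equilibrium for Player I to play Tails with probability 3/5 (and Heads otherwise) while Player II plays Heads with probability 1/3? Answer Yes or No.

Given Player II's mix q = 1/3, Player I's payoff from Tails is -1 but from Heads is 1. Player I strictly prefers Heads, so Player I would not mix.
So the proposed profile is not a Nash equilibrium.

No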